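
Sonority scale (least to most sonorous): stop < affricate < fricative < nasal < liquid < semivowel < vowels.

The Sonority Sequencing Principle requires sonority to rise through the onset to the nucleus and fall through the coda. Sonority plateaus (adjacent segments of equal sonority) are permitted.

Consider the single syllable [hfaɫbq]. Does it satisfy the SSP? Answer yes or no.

Onset: /h/ is a fricative (sonority 3), /f/ is a fricative (sonority 3); then the nucleus /a/ (sonority 7).
Onset profile 3-3-7 — rises to the nucleus.
Coda: /ɫ/ is a liquid (sonority 5), /b/ is a stop (sonority 1), /q/ is a stop (sonority 1).
Coda profile 7-5-1-1 — falls from the nucleus.

yes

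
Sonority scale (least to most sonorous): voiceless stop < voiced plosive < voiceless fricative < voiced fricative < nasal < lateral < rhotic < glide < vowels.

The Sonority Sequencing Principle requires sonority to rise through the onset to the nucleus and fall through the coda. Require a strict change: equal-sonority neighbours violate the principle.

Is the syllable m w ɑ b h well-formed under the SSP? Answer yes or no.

Onset: /m/ is a nasal (sonority 5), /w/ is a glide (sonority 8); then the nucleus /ɑ/ (sonority 9).
Onset profile 5-8-9 — rises to the nucleus.
Coda: /b/ is a voiced plosive (sonority 2), /h/ is a voiceless fricative (sonority 3).
Coda profile 9-2-3 — does not strictly fall throughout.

no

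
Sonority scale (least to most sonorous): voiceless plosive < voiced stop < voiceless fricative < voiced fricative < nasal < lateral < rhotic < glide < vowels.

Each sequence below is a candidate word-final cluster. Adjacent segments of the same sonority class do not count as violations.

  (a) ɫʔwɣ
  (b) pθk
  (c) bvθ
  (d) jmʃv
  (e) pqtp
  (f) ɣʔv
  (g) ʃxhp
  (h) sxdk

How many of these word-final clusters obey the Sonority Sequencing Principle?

3

(a) sonority 6-1-8-4: ill-formed.
(b) sonority 1-3-1: ill-formed.
(c) sonority 2-4-3: ill-formed.
(d) sonority 8-5-3-4: ill-formed.
(e) sonority 1-1-1-1: well-formed.
(f) sonority 4-1-4: ill-formed.
(g) sonority 3-3-3-1: well-formed.
(h) sonority 3-3-2-1: well-formed.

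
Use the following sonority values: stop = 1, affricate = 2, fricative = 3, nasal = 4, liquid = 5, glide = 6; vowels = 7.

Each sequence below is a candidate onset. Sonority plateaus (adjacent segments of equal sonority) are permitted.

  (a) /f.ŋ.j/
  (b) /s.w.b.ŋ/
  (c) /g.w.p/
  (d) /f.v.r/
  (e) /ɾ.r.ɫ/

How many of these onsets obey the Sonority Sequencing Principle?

(a) 3-4-6 → obeys
(b) 3-6-1-4 → violates
(c) 1-6-1 → violates
(d) 3-3-5 → obeys
(e) 5-5-5 → obeys

3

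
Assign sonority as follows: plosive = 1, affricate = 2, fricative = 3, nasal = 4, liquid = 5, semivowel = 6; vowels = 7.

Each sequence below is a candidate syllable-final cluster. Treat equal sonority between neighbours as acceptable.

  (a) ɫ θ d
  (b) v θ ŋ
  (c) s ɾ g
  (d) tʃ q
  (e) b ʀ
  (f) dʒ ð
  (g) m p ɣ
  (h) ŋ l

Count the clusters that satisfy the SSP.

(a) 5-3-1 → obeys
(b) 3-3-4 → violates
(c) 3-5-1 → violates
(d) 2-1 → obeys
(e) 1-5 → violates
(f) 2-3 → violates
(g) 4-1-3 → violates
(h) 4-5 → violates

2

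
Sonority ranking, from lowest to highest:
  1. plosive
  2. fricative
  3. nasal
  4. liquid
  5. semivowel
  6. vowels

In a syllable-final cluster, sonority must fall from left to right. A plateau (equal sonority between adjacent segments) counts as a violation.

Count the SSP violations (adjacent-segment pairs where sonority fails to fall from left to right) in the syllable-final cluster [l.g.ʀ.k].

/l/ is a liquid (sonority 4).
/g/ is a plosive (sonority 1).
/ʀ/ is a liquid (sonority 4).
/k/ is a plosive (sonority 1).
/l/→/g/: 4→1 (falls) — ok.
/g/→/ʀ/: 1→4 (does not fall) — violation.
/ʀ/→/k/: 4→1 (falls) — ok.

1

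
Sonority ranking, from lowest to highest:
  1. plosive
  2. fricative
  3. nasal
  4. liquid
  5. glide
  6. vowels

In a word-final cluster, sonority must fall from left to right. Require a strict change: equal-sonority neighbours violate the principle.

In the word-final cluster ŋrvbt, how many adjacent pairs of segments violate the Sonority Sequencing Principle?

/ŋ/: nasal = 3.
/r/: liquid = 4.
/v/: fricative = 2.
/b/: plosive = 1.
/t/: plosive = 1.
/ŋ/→/r/: 3→4 (does not fall) — violation.
/r/→/v/: 4→2 (falls) — ok.
/v/→/b/: 2→1 (falls) — ok.
/b/→/t/: 1→1 (plateau) — violation.

2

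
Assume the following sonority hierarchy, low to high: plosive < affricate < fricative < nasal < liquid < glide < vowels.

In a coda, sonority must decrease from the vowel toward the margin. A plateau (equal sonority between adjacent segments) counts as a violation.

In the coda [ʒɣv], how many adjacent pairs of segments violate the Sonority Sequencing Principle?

2

/ʒ/: fricative = 3.
/ɣ/: fricative = 3.
/v/: fricative = 3.
/ʒ/→/ɣ/: 3→3 (plateau) — violation.
/ɣ/→/v/: 3→3 (plateau) — violation.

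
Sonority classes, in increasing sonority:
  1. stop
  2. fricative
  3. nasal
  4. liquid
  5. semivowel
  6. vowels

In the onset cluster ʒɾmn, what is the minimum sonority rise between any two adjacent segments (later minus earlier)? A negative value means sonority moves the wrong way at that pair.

-1

/ʒ/ is a fricative (sonority 2).
/ɾ/ is a liquid (sonority 4).
/m/ is a nasal (sonority 3).
/n/ is a nasal (sonority 3).
/ʒ/→/ɾ/: change +2.
/ɾ/→/m/: change -1.
/m/→/n/: change +0.
Minimum = -1.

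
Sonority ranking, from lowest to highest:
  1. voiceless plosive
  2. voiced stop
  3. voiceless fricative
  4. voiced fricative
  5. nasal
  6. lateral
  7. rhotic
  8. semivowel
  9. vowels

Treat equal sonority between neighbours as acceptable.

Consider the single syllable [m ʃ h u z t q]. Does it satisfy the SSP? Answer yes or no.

Onset: /m/ is a nasal (sonority 5), /ʃ/ is a voiceless fricative (sonority 3), /h/ is a voiceless fricative (sonority 3); then the nucleus /u/ (sonority 9).
Onset profile 5-3-3-9 — does not rise throughout.
Coda: /z/ is a voiced fricative (sonority 4), /t/ is a voiceless plosive (sonority 1), /q/ is a voiceless plosive (sonority 1).
Coda profile 9-4-1-1 — falls from the nucleus.

no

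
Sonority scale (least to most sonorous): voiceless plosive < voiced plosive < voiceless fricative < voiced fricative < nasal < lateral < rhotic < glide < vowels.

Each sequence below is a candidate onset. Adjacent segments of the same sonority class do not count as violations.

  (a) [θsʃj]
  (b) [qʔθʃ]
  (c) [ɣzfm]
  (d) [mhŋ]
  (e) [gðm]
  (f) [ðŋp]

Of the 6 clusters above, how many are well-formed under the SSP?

3

(a) sonority 3-3-3-8: well-formed.
(b) sonority 1-1-3-3: well-formed.
(c) sonority 4-4-3-5: ill-formed.
(d) sonority 5-3-5: ill-formed.
(e) sonority 2-4-5: well-formed.
(f) sonority 4-5-1: ill-formed.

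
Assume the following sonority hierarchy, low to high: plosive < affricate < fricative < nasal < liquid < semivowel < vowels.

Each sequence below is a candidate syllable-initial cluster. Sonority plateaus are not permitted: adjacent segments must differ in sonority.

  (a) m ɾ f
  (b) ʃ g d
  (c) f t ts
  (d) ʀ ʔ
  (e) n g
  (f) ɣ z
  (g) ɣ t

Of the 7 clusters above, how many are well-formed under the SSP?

0

(a) sonority 4-5-3: ill-formed.
(b) sonority 3-1-1: ill-formed.
(c) sonority 3-1-2: ill-formed.
(d) sonority 5-1: ill-formed.
(e) sonority 4-1: ill-formed.
(f) sonority 3-3: ill-formed.
(g) sonority 3-1: ill-formed.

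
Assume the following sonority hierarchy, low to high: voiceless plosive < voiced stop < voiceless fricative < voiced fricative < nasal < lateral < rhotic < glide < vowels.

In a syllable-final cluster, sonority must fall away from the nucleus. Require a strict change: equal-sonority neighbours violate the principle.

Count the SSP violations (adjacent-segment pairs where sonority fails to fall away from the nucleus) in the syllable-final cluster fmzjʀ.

2

/f/ — voiceless fricative, sonority 3.
/m/ — nasal, sonority 5.
/z/ — voiced fricative, sonority 4.
/j/ — glide, sonority 8.
/ʀ/ — rhotic, sonority 7.
/f/→/m/: 3→5 (does not fall) — violation.
/m/→/z/: 5→4 (falls) — ok.
/z/→/j/: 4→8 (does not fall) — violation.
/j/→/ʀ/: 8→7 (falls) — ok.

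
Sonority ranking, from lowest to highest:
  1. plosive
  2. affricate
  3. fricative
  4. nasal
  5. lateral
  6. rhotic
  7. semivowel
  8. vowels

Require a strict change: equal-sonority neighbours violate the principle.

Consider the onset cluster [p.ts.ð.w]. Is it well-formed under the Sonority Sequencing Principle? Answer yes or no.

yes

/p/: plosive = 1.
/ts/: affricate = 2.
/ð/: fricative = 3.
/w/: semivowel = 7.
The profile 1-2-3-7 strictly rises, so the onset cluster satisfies the SSP.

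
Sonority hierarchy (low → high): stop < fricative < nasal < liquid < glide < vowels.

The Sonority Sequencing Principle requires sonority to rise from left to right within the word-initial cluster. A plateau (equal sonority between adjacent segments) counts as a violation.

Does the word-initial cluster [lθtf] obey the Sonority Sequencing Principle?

/l/ is a liquid (sonority 4).
/θ/ is a fricative (sonority 2).
/t/ is a stop (sonority 1).
/f/ is a fricative (sonority 2).
The profile is 4-2-1-2. Between /l/ (4) and /θ/ (2) sonority does not rise, so the cluster violates the SSP.

no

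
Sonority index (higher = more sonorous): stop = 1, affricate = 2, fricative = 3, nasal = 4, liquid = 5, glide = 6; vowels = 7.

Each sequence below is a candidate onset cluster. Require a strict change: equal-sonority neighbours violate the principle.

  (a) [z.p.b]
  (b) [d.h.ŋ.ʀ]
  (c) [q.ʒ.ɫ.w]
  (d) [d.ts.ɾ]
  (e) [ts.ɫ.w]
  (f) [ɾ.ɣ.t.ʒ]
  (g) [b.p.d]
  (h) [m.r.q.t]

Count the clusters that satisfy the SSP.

4

(a) [z.p.b]: profile 3-1-1 — violates.
(b) [d.h.ŋ.ʀ]: profile 1-3-4-5 — obeys.
(c) [q.ʒ.ɫ.w]: profile 1-3-5-6 — obeys.
(d) [d.ts.ɾ]: profile 1-2-5 — obeys.
(e) [ts.ɫ.w]: profile 2-5-6 — obeys.
(f) [ɾ.ɣ.t.ʒ]: profile 5-3-1-3 — violates.
(g) [b.p.d]: profile 1-1-1 — violates.
(h) [m.r.q.t]: profile 4-5-1-1 — violates.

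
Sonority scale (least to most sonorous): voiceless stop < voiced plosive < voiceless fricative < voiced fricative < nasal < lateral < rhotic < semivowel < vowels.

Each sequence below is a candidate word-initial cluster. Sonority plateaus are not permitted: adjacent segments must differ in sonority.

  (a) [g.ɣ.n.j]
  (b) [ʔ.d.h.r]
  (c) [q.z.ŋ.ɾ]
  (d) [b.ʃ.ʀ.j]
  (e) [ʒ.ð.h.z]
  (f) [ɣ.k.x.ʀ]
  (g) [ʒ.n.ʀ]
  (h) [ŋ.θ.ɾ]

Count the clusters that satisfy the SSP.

5

(a) 2-4-5-8 → obeys
(b) 1-2-3-7 → obeys
(c) 1-4-5-7 → obeys
(d) 2-3-7-8 → obeys
(e) 4-4-3-4 → violates
(f) 4-1-3-7 → violates
(g) 4-5-7 → obeys
(h) 5-3-7 → violates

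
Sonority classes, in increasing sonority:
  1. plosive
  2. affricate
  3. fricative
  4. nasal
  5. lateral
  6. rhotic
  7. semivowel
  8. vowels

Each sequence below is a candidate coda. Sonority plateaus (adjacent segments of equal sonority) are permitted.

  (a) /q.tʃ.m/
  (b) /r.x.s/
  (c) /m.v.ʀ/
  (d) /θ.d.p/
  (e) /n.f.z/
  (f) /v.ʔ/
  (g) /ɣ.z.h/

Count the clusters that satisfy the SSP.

5

(a) /q.tʃ.m/: profile 1-2-4 — violates.
(b) /r.x.s/: profile 6-3-3 — obeys.
(c) /m.v.ʀ/: profile 4-3-6 — violates.
(d) /θ.d.p/: profile 3-1-1 — obeys.
(e) /n.f.z/: profile 4-3-3 — obeys.
(f) /v.ʔ/: profile 3-1 — obeys.
(g) /ɣ.z.h/: profile 3-3-3 — obeys.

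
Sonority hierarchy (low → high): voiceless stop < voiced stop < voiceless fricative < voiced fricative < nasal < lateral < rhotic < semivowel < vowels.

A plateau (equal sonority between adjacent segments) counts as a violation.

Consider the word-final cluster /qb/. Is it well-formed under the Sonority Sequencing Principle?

no

/q/: voiceless stop = 1.
/b/: voiced stop = 2.
The profile is 1-2. Between /q/ (1) and /b/ (2) sonority does not fall, so the cluster violates the SSP.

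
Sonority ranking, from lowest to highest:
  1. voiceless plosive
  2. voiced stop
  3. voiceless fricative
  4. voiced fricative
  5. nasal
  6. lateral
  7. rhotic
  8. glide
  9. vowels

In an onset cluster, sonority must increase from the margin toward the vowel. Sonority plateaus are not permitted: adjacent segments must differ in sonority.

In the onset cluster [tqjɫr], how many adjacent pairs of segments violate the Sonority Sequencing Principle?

2

/t/ — voiceless plosive, sonority 1.
/q/ — voiceless plosive, sonority 1.
/j/ — glide, sonority 8.
/ɫ/ — lateral, sonority 6.
/r/ — rhotic, sonority 7.
/t/→/q/: 1→1 (plateau) — violation.
/q/→/j/: 1→8 (rises) — ok.
/j/→/ɫ/: 8→6 (does not rise) — violation.
/ɫ/→/r/: 6→7 (rises) — ok.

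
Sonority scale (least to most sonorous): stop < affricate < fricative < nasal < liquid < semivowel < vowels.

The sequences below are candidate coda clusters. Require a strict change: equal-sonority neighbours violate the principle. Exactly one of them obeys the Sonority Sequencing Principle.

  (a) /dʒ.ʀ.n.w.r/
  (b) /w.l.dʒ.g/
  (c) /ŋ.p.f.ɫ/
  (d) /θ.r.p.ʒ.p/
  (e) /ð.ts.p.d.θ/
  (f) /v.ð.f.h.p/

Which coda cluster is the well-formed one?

b

(a) /dʒ.ʀ.n.w.r/: profile 2-5-4-6-5 — violates.
(b) /w.l.dʒ.g/: profile 6-5-2-1 — obeys.
(c) /ŋ.p.f.ɫ/: profile 4-1-3-5 — violates.
(d) /θ.r.p.ʒ.p/: profile 3-5-1-3-1 — violates.
(e) /ð.ts.p.d.θ/: profile 3-2-1-1-3 — violates.
(f) /v.ð.f.h.p/: profile 3-3-3-3-1 — violates.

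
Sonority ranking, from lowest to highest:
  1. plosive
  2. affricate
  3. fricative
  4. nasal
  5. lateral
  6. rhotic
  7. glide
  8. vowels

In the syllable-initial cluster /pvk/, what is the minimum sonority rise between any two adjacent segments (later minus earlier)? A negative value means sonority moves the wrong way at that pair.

/p/ — plosive, sonority 1.
/v/ — fricative, sonority 3.
/k/ — plosive, sonority 1.
/p/→/v/: change +2.
/v/→/k/: change -2.
Minimum = -2.

-2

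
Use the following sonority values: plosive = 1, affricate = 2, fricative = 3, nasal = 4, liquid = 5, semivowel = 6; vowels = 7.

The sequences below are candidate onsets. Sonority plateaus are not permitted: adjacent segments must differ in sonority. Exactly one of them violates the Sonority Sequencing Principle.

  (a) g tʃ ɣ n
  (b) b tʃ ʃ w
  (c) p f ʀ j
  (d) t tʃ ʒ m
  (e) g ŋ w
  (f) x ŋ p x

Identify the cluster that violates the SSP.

f

(a) 1-2-3-4 → obeys
(b) 1-2-3-6 → obeys
(c) 1-3-5-6 → obeys
(d) 1-2-3-4 → obeys
(e) 1-4-6 → obeys
(f) 3-4-1-3 → violates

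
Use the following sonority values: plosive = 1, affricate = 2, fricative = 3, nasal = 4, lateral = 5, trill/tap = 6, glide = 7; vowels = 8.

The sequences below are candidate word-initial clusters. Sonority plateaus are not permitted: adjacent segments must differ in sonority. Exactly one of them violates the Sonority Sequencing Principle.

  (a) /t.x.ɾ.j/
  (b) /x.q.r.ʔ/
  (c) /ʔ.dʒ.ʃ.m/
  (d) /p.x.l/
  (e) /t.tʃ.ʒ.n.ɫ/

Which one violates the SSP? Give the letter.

b

(a) sonority 1-3-6-7: well-formed.
(b) sonority 3-1-6-1: ill-formed.
(c) sonority 1-2-3-4: well-formed.
(d) sonority 1-3-5: well-formed.
(e) sonority 1-2-3-4-5: well-formed.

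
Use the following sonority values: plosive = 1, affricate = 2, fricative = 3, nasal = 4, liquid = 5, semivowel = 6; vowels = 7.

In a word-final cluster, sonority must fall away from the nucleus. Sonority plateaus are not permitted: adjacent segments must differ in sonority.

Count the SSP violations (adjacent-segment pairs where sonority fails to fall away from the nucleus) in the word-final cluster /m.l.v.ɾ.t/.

/m/ is a nasal (sonority 4).
/l/ is a liquid (sonority 5).
/v/ is a fricative (sonority 3).
/ɾ/ is a liquid (sonority 5).
/t/ is a plosive (sonority 1).
/m/→/l/: 4→5 (does not fall) — violation.
/l/→/v/: 5→3 (falls) — ok.
/v/→/ɾ/: 3→5 (does not fall) — violation.
/ɾ/→/t/: 5→1 (falls) — ok.

2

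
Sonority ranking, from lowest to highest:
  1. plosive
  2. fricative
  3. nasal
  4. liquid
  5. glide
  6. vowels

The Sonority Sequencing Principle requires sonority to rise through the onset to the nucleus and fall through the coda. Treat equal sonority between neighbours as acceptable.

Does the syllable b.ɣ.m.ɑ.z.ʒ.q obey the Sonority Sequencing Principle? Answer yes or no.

yes

Onset: /b/ is a plosive (sonority 1), /ɣ/ is a fricative (sonority 2), /m/ is a nasal (sonority 3); then the nucleus /ɑ/ (sonority 6).
Onset profile 1-2-3-6 — rises to the nucleus.
Coda: /z/ is a fricative (sonority 2), /ʒ/ is a fricative (sonority 2), /q/ is a plosive (sonority 1).
Coda profile 6-2-2-1 — falls from the nucleus.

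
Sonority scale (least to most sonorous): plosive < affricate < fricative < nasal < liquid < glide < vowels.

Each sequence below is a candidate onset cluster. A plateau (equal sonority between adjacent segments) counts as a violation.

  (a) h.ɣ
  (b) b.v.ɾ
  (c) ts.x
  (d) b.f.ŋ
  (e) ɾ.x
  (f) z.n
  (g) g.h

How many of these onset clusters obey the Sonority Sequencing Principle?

5

(a) sonority 3-3: ill-formed.
(b) sonority 1-3-5: well-formed.
(c) sonority 2-3: well-formed.
(d) sonority 1-3-4: well-formed.
(e) sonority 5-3: ill-formed.
(f) sonority 3-4: well-formed.
(g) sonority 1-3: well-formed.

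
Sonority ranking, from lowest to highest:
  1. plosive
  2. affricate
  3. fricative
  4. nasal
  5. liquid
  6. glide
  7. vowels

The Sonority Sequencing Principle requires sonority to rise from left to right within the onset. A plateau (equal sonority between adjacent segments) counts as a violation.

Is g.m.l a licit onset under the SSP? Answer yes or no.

yes

/g/: plosive = 1.
/m/: nasal = 4.
/l/: liquid = 5.
The profile 1-4-5 strictly rises, so the onset satisfies the SSP.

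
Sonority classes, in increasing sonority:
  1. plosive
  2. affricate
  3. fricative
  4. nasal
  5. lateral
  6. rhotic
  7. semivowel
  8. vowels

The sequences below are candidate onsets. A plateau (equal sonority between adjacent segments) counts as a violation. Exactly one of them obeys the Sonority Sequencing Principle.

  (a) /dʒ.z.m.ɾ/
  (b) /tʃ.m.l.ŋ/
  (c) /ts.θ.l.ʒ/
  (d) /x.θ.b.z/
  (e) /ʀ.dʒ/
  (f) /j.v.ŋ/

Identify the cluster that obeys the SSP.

(a) sonority 2-3-4-6: well-formed.
(b) sonority 2-4-5-4: ill-formed.
(c) sonority 2-3-5-3: ill-formed.
(d) sonority 3-3-1-3: ill-formed.
(e) sonority 6-2: ill-formed.
(f) sonority 7-3-4: ill-formed.

a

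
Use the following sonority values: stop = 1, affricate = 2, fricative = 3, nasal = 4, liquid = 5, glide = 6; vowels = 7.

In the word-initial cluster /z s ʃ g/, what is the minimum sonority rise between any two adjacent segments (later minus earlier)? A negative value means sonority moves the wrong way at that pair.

/z/ — fricative, sonority 3.
/s/ — fricative, sonority 3.
/ʃ/ — fricative, sonority 3.
/g/ — stop, sonority 1.
/z/→/s/: change +0.
/s/→/ʃ/: change +0.
/ʃ/→/g/: change -2.
Minimum = -2.

-2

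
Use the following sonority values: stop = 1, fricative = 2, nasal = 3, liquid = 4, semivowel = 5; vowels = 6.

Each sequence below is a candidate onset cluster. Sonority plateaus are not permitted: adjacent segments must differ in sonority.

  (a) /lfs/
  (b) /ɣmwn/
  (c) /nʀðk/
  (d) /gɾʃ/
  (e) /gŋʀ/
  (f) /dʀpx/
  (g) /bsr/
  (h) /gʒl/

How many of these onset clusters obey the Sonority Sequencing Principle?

(a) sonority 4-2-2: ill-formed.
(b) sonority 2-3-5-3: ill-formed.
(c) sonority 3-4-2-1: ill-formed.
(d) sonority 1-4-2: ill-formed.
(e) sonority 1-3-4: well-formed.
(f) sonority 1-4-1-2: ill-formed.
(g) sonority 1-2-4: well-formed.
(h) sonority 1-2-4: well-formed.

3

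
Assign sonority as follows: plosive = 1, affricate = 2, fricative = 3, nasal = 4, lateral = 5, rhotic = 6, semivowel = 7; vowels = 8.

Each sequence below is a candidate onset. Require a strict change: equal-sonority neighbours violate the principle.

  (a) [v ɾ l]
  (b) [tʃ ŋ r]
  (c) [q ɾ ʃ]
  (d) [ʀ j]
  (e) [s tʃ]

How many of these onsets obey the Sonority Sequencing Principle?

2

(a) 3-6-5 → violates
(b) 2-4-6 → obeys
(c) 1-6-3 → violates
(d) 6-7 → obeys
(e) 3-2 → violates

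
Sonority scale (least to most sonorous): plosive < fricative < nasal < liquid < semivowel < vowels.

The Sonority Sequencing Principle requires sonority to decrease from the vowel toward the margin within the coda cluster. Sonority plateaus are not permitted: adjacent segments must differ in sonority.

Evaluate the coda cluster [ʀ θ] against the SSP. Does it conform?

yes

/ʀ/ — liquid, sonority 4.
/θ/ — fricative, sonority 2.
The profile 4-2 strictly falls, so the coda cluster satisfies the SSP.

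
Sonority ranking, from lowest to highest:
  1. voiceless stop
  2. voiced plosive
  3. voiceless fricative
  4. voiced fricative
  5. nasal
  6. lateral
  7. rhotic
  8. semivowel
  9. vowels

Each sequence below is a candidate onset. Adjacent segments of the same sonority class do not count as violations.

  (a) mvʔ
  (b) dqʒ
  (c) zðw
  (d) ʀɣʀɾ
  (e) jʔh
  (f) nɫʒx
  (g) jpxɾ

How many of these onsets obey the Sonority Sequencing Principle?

1

(a) sonority 5-4-1: ill-formed.
(b) sonority 2-1-4: ill-formed.
(c) sonority 4-4-8: well-formed.
(d) sonority 7-4-7-7: ill-formed.
(e) sonority 8-1-3: ill-formed.
(f) sonority 5-6-4-3: ill-formed.
(g) sonority 8-1-3-7: ill-formed.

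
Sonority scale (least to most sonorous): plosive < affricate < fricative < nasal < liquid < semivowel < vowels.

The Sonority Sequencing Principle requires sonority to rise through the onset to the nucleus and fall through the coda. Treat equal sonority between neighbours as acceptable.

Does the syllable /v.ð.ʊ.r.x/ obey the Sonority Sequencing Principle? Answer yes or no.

Onset: /v/ is a fricative (sonority 3), /ð/ is a fricative (sonority 3); then the nucleus /ʊ/ (sonority 7).
Onset profile 3-3-7 — rises to the nucleus.
Coda: /r/ is a liquid (sonority 5), /x/ is a fricative (sonority 3).
Coda profile 7-5-3 — falls from the nucleus.

yes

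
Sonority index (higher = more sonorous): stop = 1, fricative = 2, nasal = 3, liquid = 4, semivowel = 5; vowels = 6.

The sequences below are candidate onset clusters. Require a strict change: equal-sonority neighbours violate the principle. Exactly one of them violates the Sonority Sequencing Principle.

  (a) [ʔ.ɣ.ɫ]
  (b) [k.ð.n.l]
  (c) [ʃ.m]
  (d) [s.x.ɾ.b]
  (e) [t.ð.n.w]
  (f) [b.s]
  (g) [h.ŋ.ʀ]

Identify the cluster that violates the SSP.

d

(a) [ʔ.ɣ.ɫ]: profile 1-2-4 — obeys.
(b) [k.ð.n.l]: profile 1-2-3-4 — obeys.
(c) [ʃ.m]: profile 2-3 — obeys.
(d) [s.x.ɾ.b]: profile 2-2-4-1 — violates.
(e) [t.ð.n.w]: profile 1-2-3-5 — obeys.
(f) [b.s]: profile 1-2 — obeys.
(g) [h.ŋ.ʀ]: profile 2-3-4 — obeys.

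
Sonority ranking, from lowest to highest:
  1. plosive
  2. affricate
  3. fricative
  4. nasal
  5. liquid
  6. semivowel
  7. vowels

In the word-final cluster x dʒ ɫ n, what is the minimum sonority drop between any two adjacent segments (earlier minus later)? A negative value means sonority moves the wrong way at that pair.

-3

/x/ is a fricative (sonority 3).
/dʒ/ is an affricate (sonority 2).
/ɫ/ is a liquid (sonority 5).
/n/ is a nasal (sonority 4).
/x/→/dʒ/: change +1.
/dʒ/→/ɫ/: change -3.
/ɫ/→/n/: change +1.
Minimum = -3.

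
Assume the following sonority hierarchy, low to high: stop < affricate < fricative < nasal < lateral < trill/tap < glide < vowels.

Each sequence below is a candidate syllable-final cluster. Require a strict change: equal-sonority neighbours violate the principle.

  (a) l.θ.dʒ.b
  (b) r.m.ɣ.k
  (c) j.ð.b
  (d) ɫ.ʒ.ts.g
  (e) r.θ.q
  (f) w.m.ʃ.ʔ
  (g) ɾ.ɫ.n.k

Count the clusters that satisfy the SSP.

(a) 5-3-2-1 → obeys
(b) 6-4-3-1 → obeys
(c) 7-3-1 → obeys
(d) 5-3-2-1 → obeys
(e) 6-3-1 → obeys
(f) 7-4-3-1 → obeys
(g) 6-5-4-1 → obeys

7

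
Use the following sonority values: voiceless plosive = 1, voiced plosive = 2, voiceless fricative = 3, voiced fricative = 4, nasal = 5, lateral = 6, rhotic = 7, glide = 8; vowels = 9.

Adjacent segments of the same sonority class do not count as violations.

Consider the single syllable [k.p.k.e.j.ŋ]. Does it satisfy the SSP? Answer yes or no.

Onset: /k/ is a voiceless plosive (sonority 1), /p/ is a voiceless plosive (sonority 1), /k/ is a voiceless plosive (sonority 1); then the nucleus /e/ (sonority 9).
Onset profile 1-1-1-9 — rises to the nucleus.
Coda: /j/ is a glide (sonority 8), /ŋ/ is a nasal (sonority 5).
Coda profile 9-8-5 — falls from the nucleus.

yes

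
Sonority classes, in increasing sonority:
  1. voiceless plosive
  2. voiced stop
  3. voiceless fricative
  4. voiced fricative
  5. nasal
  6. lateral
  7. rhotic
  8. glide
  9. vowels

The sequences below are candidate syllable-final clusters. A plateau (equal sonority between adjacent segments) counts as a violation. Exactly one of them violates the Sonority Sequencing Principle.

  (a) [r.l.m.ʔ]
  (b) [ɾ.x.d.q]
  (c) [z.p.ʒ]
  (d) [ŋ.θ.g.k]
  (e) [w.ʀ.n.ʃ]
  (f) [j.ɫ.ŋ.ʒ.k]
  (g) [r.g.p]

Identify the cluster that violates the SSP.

(a) [r.l.m.ʔ]: profile 7-6-5-1 — obeys.
(b) [ɾ.x.d.q]: profile 7-3-2-1 — obeys.
(c) [z.p.ʒ]: profile 4-1-4 — violates.
(d) [ŋ.θ.g.k]: profile 5-3-2-1 — obeys.
(e) [w.ʀ.n.ʃ]: profile 8-7-5-3 — obeys.
(f) [j.ɫ.ŋ.ʒ.k]: profile 8-6-5-4-1 — obeys.
(g) [r.g.p]: profile 7-2-1 — obeys.

c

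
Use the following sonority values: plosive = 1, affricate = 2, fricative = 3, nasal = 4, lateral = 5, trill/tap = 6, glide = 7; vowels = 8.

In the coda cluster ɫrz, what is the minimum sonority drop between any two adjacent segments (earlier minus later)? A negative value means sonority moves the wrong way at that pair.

-1

/ɫ/ is a lateral (sonority 5).
/r/ is a trill/tap (sonority 6).
/z/ is a fricative (sonority 3).
/ɫ/→/r/: change -1.
/r/→/z/: change +3.
Minimum = -1.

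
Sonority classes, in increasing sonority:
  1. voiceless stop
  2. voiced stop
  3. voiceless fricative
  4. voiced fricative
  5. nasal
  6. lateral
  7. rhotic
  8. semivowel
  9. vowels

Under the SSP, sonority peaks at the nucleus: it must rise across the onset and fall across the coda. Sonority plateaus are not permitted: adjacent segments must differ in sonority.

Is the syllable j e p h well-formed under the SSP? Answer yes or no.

no

Onset: /j/ is a semivowel (sonority 8); then the nucleus /e/ (sonority 9).
Onset profile 8-9 — rises to the nucleus.
Coda: /p/ is a voiceless stop (sonority 1), /h/ is a voiceless fricative (sonority 3).
Coda profile 9-1-3 — does not strictly fall throughout.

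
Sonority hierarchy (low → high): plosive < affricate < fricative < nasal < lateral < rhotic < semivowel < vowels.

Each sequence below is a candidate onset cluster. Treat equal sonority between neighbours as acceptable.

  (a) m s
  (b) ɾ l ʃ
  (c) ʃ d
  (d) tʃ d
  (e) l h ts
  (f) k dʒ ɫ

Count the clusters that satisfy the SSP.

(a) sonority 4-3: ill-formed.
(b) sonority 6-5-3: ill-formed.
(c) sonority 3-1: ill-formed.
(d) sonority 2-1: ill-formed.
(e) sonority 5-3-2: ill-formed.
(f) sonority 1-2-5: well-formed.

1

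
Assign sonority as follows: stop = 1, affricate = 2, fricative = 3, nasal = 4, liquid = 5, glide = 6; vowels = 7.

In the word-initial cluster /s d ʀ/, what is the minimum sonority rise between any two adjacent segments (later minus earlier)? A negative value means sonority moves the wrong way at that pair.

/s/ is a fricative (sonority 3).
/d/ is a stop (sonority 1).
/ʀ/ is a liquid (sonority 5).
/s/→/d/: change -2.
/d/→/ʀ/: change +4.
Minimum = -2.

-2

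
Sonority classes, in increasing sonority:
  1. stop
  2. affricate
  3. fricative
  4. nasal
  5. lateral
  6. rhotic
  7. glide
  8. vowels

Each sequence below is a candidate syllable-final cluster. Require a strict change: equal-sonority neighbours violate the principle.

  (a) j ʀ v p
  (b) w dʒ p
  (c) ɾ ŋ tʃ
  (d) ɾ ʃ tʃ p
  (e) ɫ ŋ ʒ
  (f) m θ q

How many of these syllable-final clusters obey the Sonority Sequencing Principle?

(a) 7-6-3-1 → obeys
(b) 7-2-1 → obeys
(c) 6-4-2 → obeys
(d) 6-3-2-1 → obeys
(e) 5-4-3 → obeys
(f) 4-3-1 → obeys

6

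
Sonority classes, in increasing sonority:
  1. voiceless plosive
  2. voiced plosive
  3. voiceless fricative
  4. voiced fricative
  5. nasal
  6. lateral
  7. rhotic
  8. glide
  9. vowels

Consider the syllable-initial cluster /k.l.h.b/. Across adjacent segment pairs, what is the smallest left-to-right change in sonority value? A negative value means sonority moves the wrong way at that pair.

/k/ is a voiceless plosive (sonority 1).
/l/ is a lateral (sonority 6).
/h/ is a voiceless fricative (sonority 3).
/b/ is a voiced plosive (sonority 2).
/k/→/l/: change +5.
/l/→/h/: change -3.
/h/→/b/: change -1.
Minimum = -3.

-3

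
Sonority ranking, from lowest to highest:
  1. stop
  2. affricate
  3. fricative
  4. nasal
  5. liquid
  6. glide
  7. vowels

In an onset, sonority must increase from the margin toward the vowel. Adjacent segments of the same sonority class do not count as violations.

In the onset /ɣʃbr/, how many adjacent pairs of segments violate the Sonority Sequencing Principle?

1

/ɣ/: fricative = 3.
/ʃ/: fricative = 3.
/b/: stop = 1.
/r/: liquid = 5.
/ɣ/→/ʃ/: 3→3 (plateau, allowed) — ok.
/ʃ/→/b/: 3→1 (does not rise) — violation.
/b/→/r/: 1→5 (rises) — ok.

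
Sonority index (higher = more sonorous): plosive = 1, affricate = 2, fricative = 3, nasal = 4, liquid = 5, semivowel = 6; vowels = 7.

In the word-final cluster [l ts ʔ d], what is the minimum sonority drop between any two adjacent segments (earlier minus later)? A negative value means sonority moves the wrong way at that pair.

/l/ — liquid, sonority 5.
/ts/ — affricate, sonority 2.
/ʔ/ — plosive, sonority 1.
/d/ — plosive, sonority 1.
/l/→/ts/: change +3.
/ts/→/ʔ/: change +1.
/ʔ/→/d/: change +0.
Minimum = 0.

0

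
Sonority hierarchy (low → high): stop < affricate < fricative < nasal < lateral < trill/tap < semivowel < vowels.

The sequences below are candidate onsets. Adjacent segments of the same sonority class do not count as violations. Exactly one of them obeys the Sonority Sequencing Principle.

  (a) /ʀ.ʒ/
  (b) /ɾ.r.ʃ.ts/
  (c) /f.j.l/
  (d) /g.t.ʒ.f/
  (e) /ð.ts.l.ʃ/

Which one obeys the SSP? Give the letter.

(a) 6-3 → violates
(b) 6-6-3-2 → violates
(c) 3-7-5 → violates
(d) 1-1-3-3 → obeys
(e) 3-2-5-3 → violates

d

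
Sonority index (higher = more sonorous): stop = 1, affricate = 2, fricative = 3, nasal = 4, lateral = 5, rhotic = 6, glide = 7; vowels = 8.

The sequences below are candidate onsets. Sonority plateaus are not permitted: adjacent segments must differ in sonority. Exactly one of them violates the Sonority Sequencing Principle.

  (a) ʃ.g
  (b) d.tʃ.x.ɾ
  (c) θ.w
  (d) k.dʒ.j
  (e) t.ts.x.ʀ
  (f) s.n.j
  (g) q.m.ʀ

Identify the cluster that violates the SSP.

a

(a) sonority 3-1: ill-formed.
(b) sonority 1-2-3-6: well-formed.
(c) sonority 3-7: well-formed.
(d) sonority 1-2-7: well-formed.
(e) sonority 1-2-3-6: well-formed.
(f) sonority 3-4-7: well-formed.
(g) sonority 1-4-6: well-formed.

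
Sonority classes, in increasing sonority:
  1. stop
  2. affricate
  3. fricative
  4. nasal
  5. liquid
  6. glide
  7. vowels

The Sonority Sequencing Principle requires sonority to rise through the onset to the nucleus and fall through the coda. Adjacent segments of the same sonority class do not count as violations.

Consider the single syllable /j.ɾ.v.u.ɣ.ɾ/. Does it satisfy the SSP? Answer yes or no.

Onset: /j/ is a glide (sonority 6), /ɾ/ is a liquid (sonority 5), /v/ is a fricative (sonority 3); then the nucleus /u/ (sonority 7).
Onset profile 6-5-3-7 — does not rise throughout.
Coda: /ɣ/ is a fricative (sonority 3), /ɾ/ is a liquid (sonority 5).
Coda profile 7-3-5 — does not fall throughout.

no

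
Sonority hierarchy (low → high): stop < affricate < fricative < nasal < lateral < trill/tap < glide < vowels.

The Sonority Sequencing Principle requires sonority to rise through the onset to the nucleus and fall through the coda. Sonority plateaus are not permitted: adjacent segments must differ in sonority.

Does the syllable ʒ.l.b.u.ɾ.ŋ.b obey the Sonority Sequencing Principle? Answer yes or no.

no

Onset: /ʒ/ is a fricative (sonority 3), /l/ is a lateral (sonority 5), /b/ is a stop (sonority 1); then the nucleus /u/ (sonority 8).
Onset profile 3-5-1-8 — does not strictly rise throughout.
Coda: /ɾ/ is a trill/tap (sonority 6), /ŋ/ is a nasal (sonority 4), /b/ is a stop (sonority 1).
Coda profile 8-6-4-1 — falls from the nucleus.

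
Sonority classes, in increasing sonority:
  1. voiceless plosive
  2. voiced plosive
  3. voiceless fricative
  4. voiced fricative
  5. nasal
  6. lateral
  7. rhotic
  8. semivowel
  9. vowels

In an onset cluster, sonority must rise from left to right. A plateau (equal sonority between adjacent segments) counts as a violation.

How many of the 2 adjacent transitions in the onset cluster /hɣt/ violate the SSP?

1

/h/ is a voiceless fricative (sonority 3).
/ɣ/ is a voiced fricative (sonority 4).
/t/ is a voiceless plosive (sonority 1).
/h/→/ɣ/: 3→4 (rises) — ok.
/ɣ/→/t/: 4→1 (does not rise) — violation.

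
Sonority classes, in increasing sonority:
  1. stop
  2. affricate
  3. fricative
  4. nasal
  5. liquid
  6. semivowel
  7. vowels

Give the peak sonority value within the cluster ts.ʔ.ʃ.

3

/ts/: affricate = 2.
/ʔ/: stop = 1.
/ʃ/: fricative = 3.
The maximum is 3.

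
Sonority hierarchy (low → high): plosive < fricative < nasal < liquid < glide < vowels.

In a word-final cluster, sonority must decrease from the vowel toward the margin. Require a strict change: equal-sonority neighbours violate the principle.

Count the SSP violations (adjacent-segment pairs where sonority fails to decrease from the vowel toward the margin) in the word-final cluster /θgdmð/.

/θ/ — fricative, sonority 2.
/g/ — plosive, sonority 1.
/d/ — plosive, sonority 1.
/m/ — nasal, sonority 3.
/ð/ — fricative, sonority 2.
/θ/→/g/: 2→1 (falls) — ok.
/g/→/d/: 1→1 (plateau) — violation.
/d/→/m/: 1→3 (does not fall) — violation.
/m/→/ð/: 3→2 (falls) — ok.

2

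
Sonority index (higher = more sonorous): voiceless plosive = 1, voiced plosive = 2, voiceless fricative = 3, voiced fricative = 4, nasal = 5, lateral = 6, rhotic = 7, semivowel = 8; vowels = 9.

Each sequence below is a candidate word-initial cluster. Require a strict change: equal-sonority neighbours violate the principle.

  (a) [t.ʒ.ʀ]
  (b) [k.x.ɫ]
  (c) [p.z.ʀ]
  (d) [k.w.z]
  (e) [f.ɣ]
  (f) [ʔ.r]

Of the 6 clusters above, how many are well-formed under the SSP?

5

(a) sonority 1-4-7: well-formed.
(b) sonority 1-3-6: well-formed.
(c) sonority 1-4-7: well-formed.
(d) sonority 1-8-4: ill-formed.
(e) sonority 3-4: well-formed.
(f) sonority 1-7: well-formed.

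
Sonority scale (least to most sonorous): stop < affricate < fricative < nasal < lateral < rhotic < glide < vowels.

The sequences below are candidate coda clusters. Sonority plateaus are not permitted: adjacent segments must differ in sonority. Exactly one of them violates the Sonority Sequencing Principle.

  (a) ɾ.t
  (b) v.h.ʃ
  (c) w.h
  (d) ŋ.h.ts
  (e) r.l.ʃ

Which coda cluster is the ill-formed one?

(a) sonority 6-1: well-formed.
(b) sonority 3-3-3: ill-formed.
(c) sonority 7-3: well-formed.
(d) sonority 4-3-2: well-formed.
(e) sonority 6-5-3: well-formed.

b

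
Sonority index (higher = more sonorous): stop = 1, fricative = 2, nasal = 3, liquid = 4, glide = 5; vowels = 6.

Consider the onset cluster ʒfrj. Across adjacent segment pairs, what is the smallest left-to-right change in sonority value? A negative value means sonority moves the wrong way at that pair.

0

/ʒ/ is a fricative (sonority 2).
/f/ is a fricative (sonority 2).
/r/ is a liquid (sonority 4).
/j/ is a glide (sonority 5).
/ʒ/→/f/: change +0.
/f/→/r/: change +2.
/r/→/j/: change +1.
Minimum = 0.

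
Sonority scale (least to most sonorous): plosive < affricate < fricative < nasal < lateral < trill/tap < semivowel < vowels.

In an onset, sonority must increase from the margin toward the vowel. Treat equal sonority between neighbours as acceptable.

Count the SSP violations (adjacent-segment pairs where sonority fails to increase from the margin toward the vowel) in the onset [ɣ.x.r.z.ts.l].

/ɣ/: fricative = 3.
/x/: fricative = 3.
/r/: trill/tap = 6.
/z/: fricative = 3.
/ts/: affricate = 2.
/l/: lateral = 5.
/ɣ/→/x/: 3→3 (plateau, allowed) — ok.
/x/→/r/: 3→6 (rises) — ok.
/r/→/z/: 6→3 (does not rise) — violation.
/z/→/ts/: 3→2 (does not rise) — violation.
/ts/→/l/: 2→5 (rises) — ok.

2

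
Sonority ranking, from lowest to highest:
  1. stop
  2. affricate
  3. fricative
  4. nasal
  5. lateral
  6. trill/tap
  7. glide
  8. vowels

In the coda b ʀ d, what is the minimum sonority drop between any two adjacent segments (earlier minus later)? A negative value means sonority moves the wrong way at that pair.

/b/ — stop, sonority 1.
/ʀ/ — trill/tap, sonority 6.
/d/ — stop, sonority 1.
/b/→/ʀ/: change -5.
/ʀ/→/d/: change +5.
Minimum = -5.

-5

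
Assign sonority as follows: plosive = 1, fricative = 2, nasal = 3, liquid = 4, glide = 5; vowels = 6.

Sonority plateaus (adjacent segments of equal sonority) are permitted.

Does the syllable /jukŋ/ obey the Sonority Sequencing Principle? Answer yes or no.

no

Onset: /j/ is a glide (sonority 5); then the nucleus /u/ (sonority 6).
Onset profile 5-6 — rises to the nucleus.
Coda: /k/ is a plosive (sonority 1), /ŋ/ is a nasal (sonority 3).
Coda profile 6-1-3 — does not fall throughout.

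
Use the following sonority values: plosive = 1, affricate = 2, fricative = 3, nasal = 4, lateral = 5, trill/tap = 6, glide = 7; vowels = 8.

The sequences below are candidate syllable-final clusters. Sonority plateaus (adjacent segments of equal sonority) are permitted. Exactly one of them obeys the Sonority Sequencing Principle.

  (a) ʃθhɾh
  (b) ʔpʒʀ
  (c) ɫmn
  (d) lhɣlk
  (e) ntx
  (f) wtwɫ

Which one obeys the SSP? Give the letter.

c

(a) ʃθhɾh: profile 3-3-3-6-3 — violates.
(b) ʔpʒʀ: profile 1-1-3-6 — violates.
(c) ɫmn: profile 5-4-4 — obeys.
(d) lhɣlk: profile 5-3-3-5-1 — violates.
(e) ntx: profile 4-1-3 — violates.
(f) wtwɫ: profile 7-1-7-5 — violates.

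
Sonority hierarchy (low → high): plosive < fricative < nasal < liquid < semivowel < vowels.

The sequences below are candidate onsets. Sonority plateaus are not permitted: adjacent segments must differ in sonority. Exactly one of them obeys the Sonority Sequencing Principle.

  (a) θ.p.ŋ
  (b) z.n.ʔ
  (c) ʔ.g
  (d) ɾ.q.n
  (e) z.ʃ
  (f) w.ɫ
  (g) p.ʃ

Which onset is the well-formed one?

g

(a) θ.p.ŋ: profile 2-1-3 — violates.
(b) z.n.ʔ: profile 2-3-1 — violates.
(c) ʔ.g: profile 1-1 — violates.
(d) ɾ.q.n: profile 4-1-3 — violates.
(e) z.ʃ: profile 2-2 — violates.
(f) w.ɫ: profile 5-4 — violates.
(g) p.ʃ: profile 1-2 — obeys.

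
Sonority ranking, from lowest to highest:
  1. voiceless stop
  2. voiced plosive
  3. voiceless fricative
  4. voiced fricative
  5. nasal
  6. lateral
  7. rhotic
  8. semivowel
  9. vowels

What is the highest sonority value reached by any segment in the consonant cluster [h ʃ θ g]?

3

/h/: voiceless fricative = 3.
/ʃ/: voiceless fricative = 3.
/θ/: voiceless fricative = 3.
/g/: voiced plosive = 2.
The maximum is 3.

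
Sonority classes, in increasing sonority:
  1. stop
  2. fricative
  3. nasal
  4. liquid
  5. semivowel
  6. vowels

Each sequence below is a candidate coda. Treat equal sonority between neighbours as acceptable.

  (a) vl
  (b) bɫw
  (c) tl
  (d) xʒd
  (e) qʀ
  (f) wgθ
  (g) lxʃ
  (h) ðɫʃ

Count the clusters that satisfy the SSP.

(a) 2-4 → violates
(b) 1-4-5 → violates
(c) 1-4 → violates
(d) 2-2-1 → obeys
(e) 1-4 → violates
(f) 5-1-2 → violates
(g) 4-2-2 → obeys
(h) 2-4-2 → violates

2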